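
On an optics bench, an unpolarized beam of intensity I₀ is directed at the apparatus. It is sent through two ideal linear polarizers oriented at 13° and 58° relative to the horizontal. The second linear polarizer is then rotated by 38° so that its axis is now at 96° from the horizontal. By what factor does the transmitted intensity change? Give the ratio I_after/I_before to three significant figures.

I_new/I_old ≈ 0.0297

Before rotation:
Unpolarized light through the first polarizer → I₁ = ½ I₀, now polarized at 13°.
I₂ = I₁ cos²(58° − 13°) = 0.5 I₀ · cos²(45°) = 0.25 I₀.
After rotation:
Unpolarized light through the first polarizer → I₁ = ½ I₀, now polarized at 13°.
I₂ = I₁ cos²(96° − 13°) = 0.5 I₀ · cos²(83°) = 0.007426 I₀.
Ratio = 0.007426 / 0.25 = 0.0297.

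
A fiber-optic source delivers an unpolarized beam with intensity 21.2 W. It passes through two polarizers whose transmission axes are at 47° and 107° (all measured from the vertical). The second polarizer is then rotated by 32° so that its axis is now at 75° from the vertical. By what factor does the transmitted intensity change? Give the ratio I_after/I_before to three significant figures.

Before rotation:
Unpolarized light through the first polarizer → I₁ = ½ I₀, now polarized at 47°.
I₂ = I₁ cos²(107° − 47°) = 0.5 I₀ · cos²(60°) = 0.125 I₀.
After rotation:
Unpolarized light through the first polarizer → I₁ = ½ I₀, now polarized at 47°.
I₂ = I₁ cos²(75° − 47°) = 0.5 I₀ · cos²(28°) = 0.3898 I₀.
Ratio = 0.3898 / 0.125 = 3.118.

I_new/I_old ≈ 3.12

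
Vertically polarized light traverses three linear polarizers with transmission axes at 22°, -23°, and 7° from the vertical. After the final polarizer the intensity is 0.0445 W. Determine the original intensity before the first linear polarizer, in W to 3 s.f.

I₀ ≈ 0.138 W

By Malus's law, I₁ = I₀ cos²(22° − 0°) = I₀ cos²(22°) = 0.8597 I₀.
I₂ = I₁ cos²(-23° − 22°) = 0.8597 I₀ · cos²(45°) = 0.4298 I₀.
I₃ = I₂ cos²(7° + 23°) = 0.4298 I₀ · cos²(30°) = 0.3224 I₀.
So 0.0445 W = 0.3224 I₀, giving I₀ = 0.0445/0.3224 = 0.138 W.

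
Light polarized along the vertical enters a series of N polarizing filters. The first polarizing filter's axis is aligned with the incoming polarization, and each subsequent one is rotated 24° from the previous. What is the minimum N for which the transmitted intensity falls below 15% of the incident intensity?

N = 12

First polarizer is aligned with the polarization: full transmission.
Each further stage multiplies by cos²(24°) = 0.8346.
After N polarizers: T = 0.8346^(N−1). Require T < 0.15 ⇒ N−1 > ln(0.15)/ln(0.8346) = 10.49, so N−1 ≥ 11 and N = 12.
Check: N=12 gives T = 0.1368 < 0.15; N=11 gives T = 0.1639.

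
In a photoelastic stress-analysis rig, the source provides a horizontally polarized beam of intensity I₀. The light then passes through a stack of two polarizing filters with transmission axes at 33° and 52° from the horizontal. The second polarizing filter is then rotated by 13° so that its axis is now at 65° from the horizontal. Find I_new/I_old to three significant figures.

I_new/I_old ≈ 0.804

Before rotation:
By Malus's law, I₁ = I₀ cos²(33° − 0°) = I₀ cos²(33°) = 0.7034 I₀.
I₂ = I₁ cos²(52° − 33°) = 0.7034 I₀ · cos²(19°) = 0.6288 I₀.
After rotation:
I₁ = I₀ cos²(33° − 0°) = I₀ cos²(33°) = 0.7034 I₀.
I₂ = I₁ cos²(65° − 33°) = 0.7034 I₀ · cos²(32°) = 0.5059 I₀.
Ratio = 0.5059 / 0.6288 = 0.8045.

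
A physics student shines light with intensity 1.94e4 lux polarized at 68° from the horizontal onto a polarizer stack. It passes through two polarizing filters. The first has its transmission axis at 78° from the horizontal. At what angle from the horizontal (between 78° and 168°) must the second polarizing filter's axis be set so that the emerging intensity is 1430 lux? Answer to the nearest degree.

By Malus's law, I₁ = I₀ cos²(78° − 68°) = I₀ cos²(10°) = 0.9698 I₀.
Target fraction: 1430 / 1.94e4 lux = 0.07371 of I₀.
Need I₂/I₀ = 0.07371, so cos²(θ − 78°) = 0.07371 / 0.9698 = 0.076.
θ − 78° = arccos(√0.076) = 74.0°, giving θ ≈ 78 + 74.0 = 152.0°.

θ ≈ 152°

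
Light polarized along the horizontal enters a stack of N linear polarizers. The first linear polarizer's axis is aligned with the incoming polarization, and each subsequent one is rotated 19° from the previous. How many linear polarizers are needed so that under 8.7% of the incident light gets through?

First polarizer is aligned with the polarization: full transmission.
Each further stage multiplies by cos²(19°) = 0.894.
After N polarizers: T = 0.894^(N−1). Require T < 0.087 ⇒ N−1 > ln(0.087)/ln(0.894) = 21.79, so N−1 ≥ 22 and N = 23.
Check: N=23 gives T = 0.08501 < 0.087; N=22 gives T = 0.09509.

N = 23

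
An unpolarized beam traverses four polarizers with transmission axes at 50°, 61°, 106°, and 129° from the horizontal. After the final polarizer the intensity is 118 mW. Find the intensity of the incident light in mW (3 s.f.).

Unpolarized light through the first polarizer → I₁ = ½ I₀, now polarized at 50°.
I₂ = I₁ cos²(61° − 50°) = 0.5 I₀ · cos²(11°) = 0.4818 I₀.
I₃ = I₂ cos²(106° − 61°) = 0.4818 I₀ · cos²(45°) = 0.2409 I₀.
I₄ = I₃ cos²(129° − 106°) = 0.2409 I₀ · cos²(23°) = 0.2041 I₀.
So 118 mW = 0.2041 I₀, giving I₀ = 118/0.2041 = 578.1 mW.

I₀ ≈ 578 mW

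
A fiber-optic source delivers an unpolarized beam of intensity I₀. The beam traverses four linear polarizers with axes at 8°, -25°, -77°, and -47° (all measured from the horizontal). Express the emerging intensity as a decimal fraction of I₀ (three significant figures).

≈ 0.100 I₀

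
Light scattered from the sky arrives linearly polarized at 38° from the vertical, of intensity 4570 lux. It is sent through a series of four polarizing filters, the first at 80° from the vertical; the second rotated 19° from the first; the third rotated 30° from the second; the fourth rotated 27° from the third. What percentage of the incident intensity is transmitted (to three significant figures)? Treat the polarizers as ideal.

≈ 29.4%

By Malus's law, I₁ = 4570 lux · cos²(42°) = 2524 lux.
I₂ = I₁ · cos²(19°) = 2524 · 0.894 = 2256 lux.
I₃ = I₂ · cos²(30°) = 2256 · 0.75 = 1692 lux.
I₄ = I₃ · cos²(27°) = 1692 · 0.7939 = 1343 lux.
That is 29.4% of the incident intensity.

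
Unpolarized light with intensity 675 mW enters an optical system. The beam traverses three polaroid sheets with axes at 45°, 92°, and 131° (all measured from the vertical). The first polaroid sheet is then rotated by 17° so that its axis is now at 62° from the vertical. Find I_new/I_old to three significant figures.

I_new/I_old ≈ 1.61

Before rotation:
Unpolarized light through the first polarizer → I₁ = ½ I₀, now polarized at 45°.
I₂ = I₁ cos²(92° − 45°) = 0.5 I₀ · cos²(47°) = 0.2326 I₀.
I₃ = I₂ cos²(131° − 92°) = 0.2326 I₀ · cos²(39°) = 0.1405 I₀.
After rotation:
Unpolarized light through the first polarizer → I₁ = ½ I₀, now polarized at 62°.
I₂ = I₁ cos²(92° − 62°) = 0.5 I₀ · cos²(30°) = 0.375 I₀.
I₃ = I₂ cos²(131° − 92°) = 0.375 I₀ · cos²(39°) = 0.2265 I₀.
Ratio = 0.2265 / 0.1405 = 1.612.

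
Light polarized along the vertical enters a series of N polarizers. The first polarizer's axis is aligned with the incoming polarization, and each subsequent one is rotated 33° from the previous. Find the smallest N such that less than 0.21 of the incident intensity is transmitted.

N = 6

First polarizer is aligned with the polarization: full transmission.
Each further stage multiplies by cos²(33°) = 0.7034.
After N polarizers: T = 0.7034^(N−1). Require T < 0.21 ⇒ N−1 > ln(0.21)/ln(0.7034) = 4.44, so N−1 ≥ 5 and N = 6.
Check: N=6 gives T = 0.1722 < 0.21; N=5 gives T = 0.2448.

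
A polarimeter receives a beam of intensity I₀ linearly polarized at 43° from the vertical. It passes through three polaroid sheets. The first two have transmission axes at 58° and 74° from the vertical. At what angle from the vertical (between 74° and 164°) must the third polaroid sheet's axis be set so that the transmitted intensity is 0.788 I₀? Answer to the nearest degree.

θ ≈ 91°

By Malus's law, I₁ = I₀ cos²(58° − 43°) = I₀ cos²(15°) = 0.933 I₀.
I₂ = I₁ cos²(74° − 58°) = 0.933 I₀ · cos²(16°) = 0.8621 I₀.
Need I₃/I₀ = 0.788, so cos²(θ − 74°) = 0.788 / 0.8621 = 0.914.
θ − 74° = arccos(√0.914) = 17.1°, giving θ ≈ 74 + 17.1 = 91.1°.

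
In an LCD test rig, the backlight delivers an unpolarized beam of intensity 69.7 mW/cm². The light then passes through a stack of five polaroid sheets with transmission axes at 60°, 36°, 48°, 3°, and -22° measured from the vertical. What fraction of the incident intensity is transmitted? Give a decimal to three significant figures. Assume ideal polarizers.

I/I₀ ≈ 0.164

Unpolarized light through the first polarizer → I₁ = 69.7 mW/cm²/2 = 34.85 mW/cm², polarized at 60°.
I₂ = I₁ · cos²(24°) = 34.85 · 0.8346 = 29.08 mW/cm².
I₃ = I₂ · cos²(12°) = 29.08 · 0.9568 = 27.83 mW/cm².
I₄ = I₃ · cos²(45°) = 27.83 · 0.5 = 13.91 mW/cm².
I₅ = I₄ · cos²(25°) = 13.91 · 0.8214 = 11.43 mW/cm².
Transmitted fraction = 0.164.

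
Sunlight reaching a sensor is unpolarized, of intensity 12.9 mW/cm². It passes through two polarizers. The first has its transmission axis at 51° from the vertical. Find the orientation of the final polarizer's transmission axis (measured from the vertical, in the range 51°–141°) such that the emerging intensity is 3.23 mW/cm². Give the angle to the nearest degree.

Unpolarized light through the first polarizer → I₁ = ½ I₀, now polarized at 51°.
Target fraction: 3.23 / 12.9 mW/cm² = 0.2504 of I₀.
Need I₂/I₀ = 0.2504, so cos²(θ − 51°) = 0.2504 / 0.5 = 0.5008.
θ − 51° = arccos(√0.5008) = 45.0°, giving θ ≈ 51 + 45.0 = 96.0°.

θ ≈ 96°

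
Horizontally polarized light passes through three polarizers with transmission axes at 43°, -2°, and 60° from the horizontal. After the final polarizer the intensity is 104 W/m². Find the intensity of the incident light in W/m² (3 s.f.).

I₁ = I₀ cos²(43° − 0°) = I₀ cos²(43°) = 0.5349 I₀.
I₂ = I₁ cos²(-2° − 43°) = 0.5349 I₀ · cos²(45°) = 0.2674 I₀.
I₃ = I₂ cos²(60° + 2°) = 0.2674 I₀ · cos²(62°) = 0.05894 I₀.
So 104 W/m² = 0.05894 I₀, giving I₀ = 104/0.05894 = 1764 W/m².

I₀ ≈ 1760 W/m²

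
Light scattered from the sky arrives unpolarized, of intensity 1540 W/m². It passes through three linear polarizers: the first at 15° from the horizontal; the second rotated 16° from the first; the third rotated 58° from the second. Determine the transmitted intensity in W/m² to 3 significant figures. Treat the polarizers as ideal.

I ≈ 200 W/m²

Unpolarized light through the first polarizer → I₁ = 1540 W/m²/2 = 770 W/m², polarized at 15°.
I₂ = I₁ · cos²(16°) = 770 · 0.924 = 711.5 W/m².
I₃ = I₂ · cos²(58°) = 711.5 · 0.2808 = 199.8 W/m².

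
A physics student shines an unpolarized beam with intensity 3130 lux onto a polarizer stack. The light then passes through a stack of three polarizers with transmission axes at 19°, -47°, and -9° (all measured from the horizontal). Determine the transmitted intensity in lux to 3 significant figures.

Unpolarized light through the first polarizer → I₁ = 3130 lux/2 = 1565 lux, polarized at 19°.
I₂ = I₁ · cos²(66°) = 1565 · 0.1654 = 258.9 lux.
I₃ = I₂ · cos²(38°) = 258.9 · 0.621 = 160.8 lux.

I ≈ 161 lux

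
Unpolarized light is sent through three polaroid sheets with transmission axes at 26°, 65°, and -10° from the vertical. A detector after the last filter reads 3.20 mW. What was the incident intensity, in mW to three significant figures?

I₀ ≈ 158 mW

Unpolarized light through the first polarizer → I₁ = ½ I₀, now polarized at 26°.
I₂ = I₁ cos²(65° − 26°) = 0.5 I₀ · cos²(39°) = 0.302 I₀.
I₃ = I₂ cos²(-10° − 65°) = 0.302 I₀ · cos²(75°) = 0.02023 I₀.
So 3.20 mW = 0.02023 I₀, giving I₀ = 3.20/0.02023 = 158.2 mW.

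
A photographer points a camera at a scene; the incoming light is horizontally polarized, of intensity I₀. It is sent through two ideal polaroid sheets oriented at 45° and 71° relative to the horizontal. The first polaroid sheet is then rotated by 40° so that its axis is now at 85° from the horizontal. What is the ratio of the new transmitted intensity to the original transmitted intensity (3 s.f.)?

I_new/I_old ≈ 0.0177

Before rotation:
I₁ = I₀ cos²(45° − 0°) = I₀ cos²(45°) = 0.5 I₀.
I₂ = I₁ cos²(71° − 45°) = 0.5 I₀ · cos²(26°) = 0.4039 I₀.
After rotation:
I₁ = I₀ cos²(85° − 0°) = I₀ cos²(85°) = 0.007596 I₀.
I₂ = I₁ cos²(71° − 85°) = 0.007596 I₀ · cos²(14°) = 0.007152 I₀.
Ratio = 0.007152 / 0.4039 = 0.01771.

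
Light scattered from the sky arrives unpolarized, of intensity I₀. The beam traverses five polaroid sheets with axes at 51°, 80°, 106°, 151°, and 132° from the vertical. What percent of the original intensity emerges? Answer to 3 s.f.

Unpolarized light through the first polarizer → I₁ = ½ I₀, now polarized at 51°.
I₂ = I₁ cos²(80° − 51°) = 0.5 I₀ · cos²(29°) = 0.3825 I₀.
I₃ = I₂ cos²(106° − 80°) = 0.3825 I₀ · cos²(26°) = 0.309 I₀.
I₄ = I₃ cos²(151° − 106°) = 0.309 I₀ · cos²(45°) = 0.1545 I₀.
I₅ = I₄ cos²(132° − 151°) = 0.1545 I₀ · cos²(19°) = 0.1381 I₀.
That is 13.81% of the incident intensity.

≈ 13.8%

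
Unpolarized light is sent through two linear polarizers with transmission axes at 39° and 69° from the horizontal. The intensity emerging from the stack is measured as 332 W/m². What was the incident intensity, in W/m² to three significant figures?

I₀ ≈ 885 W/m²

Unpolarized light through the first polarizer → I₁ = ½ I₀, now polarized at 39°.
I₂ = I₁ cos²(69° − 39°) = 0.5 I₀ · cos²(30°) = 0.375 I₀.
So 332 W/m² = 0.375 I₀, giving I₀ = 332/0.375 = 885.3 W/m².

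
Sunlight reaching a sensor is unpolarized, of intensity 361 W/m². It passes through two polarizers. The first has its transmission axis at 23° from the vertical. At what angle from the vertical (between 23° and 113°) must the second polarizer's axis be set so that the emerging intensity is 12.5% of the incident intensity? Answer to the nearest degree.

Unpolarized light through the first polarizer → I₁ = ½ I₀, now polarized at 23°.
Need I₂/I₀ = 0.125, so cos²(θ − 23°) = 0.125 / 0.5 = 0.25.
θ − 23° = arccos(√0.25) = 60.0°, giving θ ≈ 23 + 60.0 = 83.0°.

θ ≈ 83°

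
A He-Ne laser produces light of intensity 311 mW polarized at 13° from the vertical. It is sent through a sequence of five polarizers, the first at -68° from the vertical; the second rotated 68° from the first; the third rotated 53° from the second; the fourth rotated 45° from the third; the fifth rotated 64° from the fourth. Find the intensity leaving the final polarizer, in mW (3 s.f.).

I ≈ 0.0372 mW

I₁ = 311 mW · cos²(81°) = 7.611 mW.
I₂ = I₁ · cos²(68°) = 7.611 · 0.1403 = 1.068 mW.
I₃ = I₂ · cos²(53°) = 1.068 · 0.3622 = 0.3868 mW.
I₄ = I₃ · cos²(45°) = 0.3868 · 0.5 = 0.1934 mW.
I₅ = I₄ · cos²(64°) = 0.1934 · 0.1922 = 0.03717 mW.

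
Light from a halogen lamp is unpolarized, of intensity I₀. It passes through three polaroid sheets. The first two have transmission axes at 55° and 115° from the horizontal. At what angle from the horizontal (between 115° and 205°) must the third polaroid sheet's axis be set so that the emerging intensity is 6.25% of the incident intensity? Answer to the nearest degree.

θ ≈ 160°

Unpolarized light through the first polarizer → I₁ = ½ I₀, now polarized at 55°.
I₂ = I₁ cos²(115° − 55°) = 0.5 I₀ · cos²(60°) = 0.125 I₀.
Need I₃/I₀ = 0.0625, so cos²(θ − 115°) = 0.0625 / 0.125 = 0.5.
θ − 115° = arccos(√0.5) = 45.0°, giving θ ≈ 115 + 45.0 = 160.0°.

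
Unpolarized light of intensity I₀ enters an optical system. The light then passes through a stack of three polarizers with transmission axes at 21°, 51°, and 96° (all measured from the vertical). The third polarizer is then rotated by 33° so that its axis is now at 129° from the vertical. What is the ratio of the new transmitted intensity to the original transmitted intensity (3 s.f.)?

I_new/I_old ≈ 0.0865

Before rotation:
Unpolarized light through the first polarizer → I₁ = ½ I₀, now polarized at 21°.
I₂ = I₁ cos²(51° − 21°) = 0.5 I₀ · cos²(30°) = 0.375 I₀.
I₃ = I₂ cos²(96° − 51°) = 0.375 I₀ · cos²(45°) = 0.1875 I₀.
After rotation:
Unpolarized light through the first polarizer → I₁ = ½ I₀, now polarized at 21°.
I₂ = I₁ cos²(51° − 21°) = 0.5 I₀ · cos²(30°) = 0.375 I₀.
I₃ = I₂ cos²(129° − 51°) = 0.375 I₀ · cos²(78°) = 0.01621 I₀.
Ratio = 0.01621 / 0.1875 = 0.08645.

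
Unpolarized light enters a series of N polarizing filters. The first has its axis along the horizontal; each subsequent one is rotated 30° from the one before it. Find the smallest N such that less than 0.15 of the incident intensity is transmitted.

First polarizer halves the unpolarized light: factor 1/2.
Each further stage multiplies by cos²(30°) = 0.75.
After N polarizers: T = 0.5·0.75^(N−1). Require T < 0.15 ⇒ N−1 > ln(0.15/0.5)/ln(0.75) = 4.19, so N−1 ≥ 5 and N = 6.
Check: N=6 gives T = 0.1187 < 0.15; N=5 gives T = 0.1582.

N = 6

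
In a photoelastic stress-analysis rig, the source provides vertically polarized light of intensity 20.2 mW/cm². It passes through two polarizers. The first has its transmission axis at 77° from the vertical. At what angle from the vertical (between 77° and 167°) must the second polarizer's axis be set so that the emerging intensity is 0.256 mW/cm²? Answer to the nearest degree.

θ ≈ 137°

I₁ = I₀ cos²(77° − 0°) = I₀ cos²(77°) = 0.0506 I₀.
Target fraction: 0.256 / 20.2 mW/cm² = 0.01267 of I₀.
Need I₂/I₀ = 0.01267, so cos²(θ − 77°) = 0.01267 / 0.0506 = 0.2504.
θ − 77° = arccos(√0.2504) = 60.0°, giving θ ≈ 77 + 60.0 = 137.0°.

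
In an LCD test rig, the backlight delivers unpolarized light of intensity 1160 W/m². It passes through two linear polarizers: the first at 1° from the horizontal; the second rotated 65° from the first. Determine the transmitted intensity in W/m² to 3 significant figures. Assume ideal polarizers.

Unpolarized light through the first polarizer → I₁ = 1160 W/m²/2 = 580 W/m², polarized at 1°.
I₂ = I₁ · cos²(65°) = 580 · 0.1786 = 103.6 W/m².

I ≈ 104 W/m²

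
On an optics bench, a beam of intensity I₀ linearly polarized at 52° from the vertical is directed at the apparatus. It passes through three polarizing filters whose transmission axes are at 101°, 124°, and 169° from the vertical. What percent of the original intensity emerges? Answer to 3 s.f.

≈ 18.2%

I₁ = I₀ cos²(101° − 52°) = I₀ cos²(49°) = 0.4304 I₀.
I₂ = I₁ cos²(124° − 101°) = 0.4304 I₀ · cos²(23°) = 0.3647 I₀.
I₃ = I₂ cos²(169° − 124°) = 0.3647 I₀ · cos²(45°) = 0.1824 I₀.
That is 18.24% of the incident intensity.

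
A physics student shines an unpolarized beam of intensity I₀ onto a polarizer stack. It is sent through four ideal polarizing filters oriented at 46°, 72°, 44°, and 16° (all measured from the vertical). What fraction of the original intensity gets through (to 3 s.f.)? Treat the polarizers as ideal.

≈ 0.245 I₀

Unpolarized light through the first polarizer → I₁ = ½ I₀, now polarized at 46°.
I₂ = I₁ cos²(72° − 46°) = 0.5 I₀ · cos²(26°) = 0.4039 I₀.
I₃ = I₂ cos²(44° − 72°) = 0.4039 I₀ · cos²(28°) = 0.3149 I₀.
I₄ = I₃ cos²(16° − 44°) = 0.3149 I₀ · cos²(28°) = 0.2455 I₀.
Transmitted fraction = 0.2455.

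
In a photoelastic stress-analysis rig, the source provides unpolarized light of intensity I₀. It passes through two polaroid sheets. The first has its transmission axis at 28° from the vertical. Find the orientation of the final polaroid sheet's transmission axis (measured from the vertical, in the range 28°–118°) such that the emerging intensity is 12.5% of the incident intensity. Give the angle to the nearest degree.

Unpolarized light through the first polarizer → I₁ = ½ I₀, now polarized at 28°.
Need I₂/I₀ = 0.125, so cos²(θ − 28°) = 0.125 / 0.5 = 0.25.
θ − 28° = arccos(√0.25) = 60.0°, giving θ ≈ 28 + 60.0 = 88.0°.

θ ≈ 88°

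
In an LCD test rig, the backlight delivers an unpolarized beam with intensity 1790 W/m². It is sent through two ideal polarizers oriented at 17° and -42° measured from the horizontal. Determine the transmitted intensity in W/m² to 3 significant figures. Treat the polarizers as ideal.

I ≈ 237 W/m²

Unpolarized light through the first polarizer → I₁ = 1790 W/m²/2 = 895 W/m², polarized at 17°.
I₂ = I₁ · cos²(59°) = 895 · 0.2653 = 237.4 W/m².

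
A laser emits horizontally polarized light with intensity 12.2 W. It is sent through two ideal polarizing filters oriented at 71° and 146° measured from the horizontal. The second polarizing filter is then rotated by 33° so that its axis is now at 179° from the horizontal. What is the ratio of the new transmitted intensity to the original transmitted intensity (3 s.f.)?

I_new/I_old ≈ 1.43

Before rotation:
By Malus's law, I₁ = I₀ cos²(71° − 0°) = I₀ cos²(71°) = 0.106 I₀.
I₂ = I₁ cos²(146° − 71°) = 0.106 I₀ · cos²(75°) = 0.0071 I₀.
After rotation:
I₁ = I₀ cos²(71° − 0°) = I₀ cos²(71°) = 0.106 I₀.
Angle between axes 1 and 2: 72°. I₂ = 0.106 I₀ · cos²(72°) = 0.01012 I₀.
Ratio = 0.01012 / 0.0071 = 1.426.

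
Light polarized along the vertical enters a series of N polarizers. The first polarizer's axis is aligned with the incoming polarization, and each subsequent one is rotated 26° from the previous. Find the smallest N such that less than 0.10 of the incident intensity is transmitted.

N = 12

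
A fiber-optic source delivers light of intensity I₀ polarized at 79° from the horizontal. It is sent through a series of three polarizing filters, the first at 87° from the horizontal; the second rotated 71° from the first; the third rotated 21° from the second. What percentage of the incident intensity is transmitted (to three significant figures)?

I₁ = I₀ cos²(87° − 79°) = I₀ cos²(8°) = 0.9806 I₀.
I₂ = I₁ cos²(71°) = 0.9806 · 0.106 I₀ = 0.1039 I₀.
I₃ = I₂ cos²(21°) = 0.1039 · 0.8716 I₀ = 0.09059 I₀.
That is 9.059% of the incident intensity.

≈ 9.06%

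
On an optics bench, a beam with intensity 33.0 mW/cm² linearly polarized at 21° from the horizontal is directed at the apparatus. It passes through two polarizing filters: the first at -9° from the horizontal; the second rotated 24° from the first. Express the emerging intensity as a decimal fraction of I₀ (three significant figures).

By Malus's law, I₁ = 33.0 mW/cm² · cos²(30°) = 24.75 mW/cm².
I₂ = I₁ · cos²(24°) = 24.75 · 0.8346 = 20.66 mW/cm².
Transmitted fraction = 0.6259.

I/I₀ ≈ 0.626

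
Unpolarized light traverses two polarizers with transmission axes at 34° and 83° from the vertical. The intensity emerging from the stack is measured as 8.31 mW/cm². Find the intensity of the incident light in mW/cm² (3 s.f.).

I₀ ≈ 38.6 mW/cm²

Unpolarized light through the first polarizer → I₁ = ½ I₀, now polarized at 34°.
I₂ = I₁ cos²(83° − 34°) = 0.5 I₀ · cos²(49°) = 0.2152 I₀.
So 8.31 mW/cm² = 0.2152 I₀, giving I₀ = 8.31/0.2152 = 38.61 mW/cm².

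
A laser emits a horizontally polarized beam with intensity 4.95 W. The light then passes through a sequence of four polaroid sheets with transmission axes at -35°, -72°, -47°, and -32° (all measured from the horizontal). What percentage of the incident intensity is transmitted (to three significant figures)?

≈ 32.8%

By Malus's law, I₁ = 4.95 W · cos²(35°) = 3.321 W.
I₂ = I₁ · cos²(37°) = 3.321 · 0.6378 = 2.119 W.
I₃ = I₂ · cos²(25°) = 2.119 · 0.8214 = 1.74 W.
I₄ = I₃ · cos²(15°) = 1.74 · 0.933 = 1.624 W.
That is 32.8% of the incident intensity.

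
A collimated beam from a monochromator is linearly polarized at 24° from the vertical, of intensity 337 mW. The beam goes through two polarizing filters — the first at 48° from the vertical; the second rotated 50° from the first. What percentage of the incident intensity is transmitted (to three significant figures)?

≈ 34.5%

By Malus's law, I₁ = 337 mW · cos²(24°) = 281.2 mW.
I₂ = I₁ · cos²(50°) = 281.2 · 0.4132 = 116.2 mW.
That is 34.48% of the incident intensity.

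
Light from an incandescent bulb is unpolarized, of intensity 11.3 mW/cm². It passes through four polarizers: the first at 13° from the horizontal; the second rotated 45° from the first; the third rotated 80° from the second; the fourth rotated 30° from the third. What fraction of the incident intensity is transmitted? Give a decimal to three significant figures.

Unpolarized light through the first polarizer → I₁ = 11.3 mW/cm²/2 = 5.65 mW/cm², polarized at 13°.
I₂ = I₁ · cos²(45°) = 5.65 · 0.5 = 2.825 mW/cm².
I₃ = I₂ · cos²(80°) = 2.825 · 0.03015 = 0.08518 mW/cm².
I₄ = I₃ · cos²(30°) = 0.08518 · 0.75 = 0.06389 mW/cm².
Transmitted fraction = 0.005654.

I/I₀ ≈ 0.00565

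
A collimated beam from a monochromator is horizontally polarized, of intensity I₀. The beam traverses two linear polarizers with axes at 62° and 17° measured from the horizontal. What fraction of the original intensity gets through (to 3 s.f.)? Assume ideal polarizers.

≈ 0.110 I₀

By Malus's law, I₁ = I₀ cos²(62° − 0°) = I₀ cos²(62°) = 0.2204 I₀.
I₂ = I₁ cos²(17° − 62°) = 0.2204 I₀ · cos²(45°) = 0.1102 I₀.
Transmitted fraction = 0.1102.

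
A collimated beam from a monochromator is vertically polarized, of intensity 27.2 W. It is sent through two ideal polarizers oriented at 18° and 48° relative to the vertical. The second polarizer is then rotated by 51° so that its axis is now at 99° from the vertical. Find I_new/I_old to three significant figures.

I_new/I_old ≈ 0.0326

Before rotation:
I₁ = I₀ cos²(18° − 0°) = I₀ cos²(18°) = 0.9045 I₀.
I₂ = I₁ cos²(48° − 18°) = 0.9045 I₀ · cos²(30°) = 0.6784 I₀.
After rotation:
I₁ = I₀ cos²(18° − 0°) = I₀ cos²(18°) = 0.9045 I₀.
I₂ = I₁ cos²(99° − 18°) = 0.9045 I₀ · cos²(81°) = 0.02213 I₀.
Ratio = 0.02213 / 0.6784 = 0.03263.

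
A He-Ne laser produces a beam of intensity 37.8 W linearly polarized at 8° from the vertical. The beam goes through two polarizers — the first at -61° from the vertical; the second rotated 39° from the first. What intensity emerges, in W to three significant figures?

I ≈ 2.93 W

By Malus's law, I₁ = 37.8 W · cos²(69°) = 4.855 W.
I₂ = I₁ · cos²(39°) = 4.855 · 0.604 = 2.932 W.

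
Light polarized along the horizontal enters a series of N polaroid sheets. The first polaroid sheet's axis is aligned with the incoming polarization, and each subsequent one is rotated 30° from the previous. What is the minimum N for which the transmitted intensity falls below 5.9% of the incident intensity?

N = 11

First polarizer is aligned with the polarization: full transmission.
Each further stage multiplies by cos²(30°) = 0.75.
After N polarizers: T = 0.75^(N−1). Require T < 0.059 ⇒ N−1 > ln(0.059)/ln(0.75) = 9.84, so N−1 ≥ 10 and N = 11.
Check: N=11 gives T = 0.05631 < 0.059; N=10 gives T = 0.07508.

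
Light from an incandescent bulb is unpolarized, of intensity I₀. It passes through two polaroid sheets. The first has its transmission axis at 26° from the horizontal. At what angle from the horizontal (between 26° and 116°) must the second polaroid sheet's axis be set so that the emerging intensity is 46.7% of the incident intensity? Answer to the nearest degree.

Unpolarized light through the first polarizer → I₁ = ½ I₀, now polarized at 26°.
Need I₂/I₀ = 0.467, so cos²(θ − 26°) = 0.467 / 0.5 = 0.934.
θ − 26° = arccos(√0.934) = 14.9°, giving θ ≈ 26 + 14.9 = 40.9°.

θ ≈ 41°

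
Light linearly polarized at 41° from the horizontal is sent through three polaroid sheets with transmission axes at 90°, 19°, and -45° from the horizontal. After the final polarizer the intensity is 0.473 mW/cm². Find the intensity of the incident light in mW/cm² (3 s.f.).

I₁ = I₀ cos²(90° − 41°) = I₀ cos²(49°) = 0.4304 I₀.
I₂ = I₁ cos²(19° − 90°) = 0.4304 I₀ · cos²(71°) = 0.04562 I₀.
I₃ = I₂ cos²(-45° − 19°) = 0.04562 I₀ · cos²(64°) = 0.008767 I₀.
So 0.473 mW/cm² = 0.008767 I₀, giving I₀ = 0.473/0.008767 = 53.95 mW/cm².

I₀ ≈ 54.0 mW/cm²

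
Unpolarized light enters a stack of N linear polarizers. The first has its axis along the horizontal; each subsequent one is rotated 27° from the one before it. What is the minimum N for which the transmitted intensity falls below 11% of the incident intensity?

N = 8

First polarizer halves the unpolarized light: factor 1/2.
Each further stage multiplies by cos²(27°) = 0.7939.
After N polarizers: T = 0.5·0.7939^(N−1). Require T < 0.11 ⇒ N−1 > ln(0.11/0.5)/ln(0.7939) = 6.56, so N−1 ≥ 7 and N = 8.
Check: N=8 gives T = 0.09938 < 0.11; N=7 gives T = 0.1252.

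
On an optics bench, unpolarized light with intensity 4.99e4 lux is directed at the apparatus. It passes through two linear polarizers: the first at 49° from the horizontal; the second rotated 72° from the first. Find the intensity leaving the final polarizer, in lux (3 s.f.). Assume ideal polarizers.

I ≈ 2380 lux

Unpolarized light through the first polarizer → I₁ = 4.99e4 lux/2 = 2.495e+04 lux, polarized at 49°.
I₂ = I₁ · cos²(72°) = 2.495e+04 · 0.09549 = 2383 lux.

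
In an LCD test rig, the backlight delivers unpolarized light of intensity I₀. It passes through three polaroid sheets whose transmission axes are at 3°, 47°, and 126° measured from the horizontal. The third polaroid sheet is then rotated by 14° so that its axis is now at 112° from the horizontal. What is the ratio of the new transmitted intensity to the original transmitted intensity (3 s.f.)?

I_new/I_old ≈ 4.91

Before rotation:
Unpolarized light through the first polarizer → I₁ = ½ I₀, now polarized at 3°.
I₂ = I₁ cos²(47° − 3°) = 0.5 I₀ · cos²(44°) = 0.2587 I₀.
I₃ = I₂ cos²(126° − 47°) = 0.2587 I₀ · cos²(79°) = 0.00942 I₀.
After rotation:
Unpolarized light through the first polarizer → I₁ = ½ I₀, now polarized at 3°.
I₂ = I₁ cos²(47° − 3°) = 0.5 I₀ · cos²(44°) = 0.2587 I₀.
I₃ = I₂ cos²(112° − 47°) = 0.2587 I₀ · cos²(65°) = 0.04621 I₀.
Ratio = 0.04621 / 0.00942 = 4.906.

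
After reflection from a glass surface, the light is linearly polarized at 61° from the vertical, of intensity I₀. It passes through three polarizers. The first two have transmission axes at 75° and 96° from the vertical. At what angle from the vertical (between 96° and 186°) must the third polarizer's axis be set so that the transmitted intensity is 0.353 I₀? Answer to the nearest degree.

I₁ = I₀ cos²(75° − 61°) = I₀ cos²(14°) = 0.9415 I₀.
I₂ = I₁ cos²(96° − 75°) = 0.9415 I₀ · cos²(21°) = 0.8206 I₀.
Need I₃/I₀ = 0.353, so cos²(θ − 96°) = 0.353 / 0.8206 = 0.4302.
θ − 96° = arccos(√0.4302) = 49.0°, giving θ ≈ 96 + 49.0 = 145.0°.

θ ≈ 145°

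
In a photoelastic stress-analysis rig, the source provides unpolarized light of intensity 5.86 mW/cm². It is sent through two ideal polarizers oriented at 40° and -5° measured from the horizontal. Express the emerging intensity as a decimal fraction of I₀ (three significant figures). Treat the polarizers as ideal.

Unpolarized light through the first polarizer → I₁ = 5.86 mW/cm²/2 = 2.93 mW/cm², polarized at 40°.
I₂ = I₁ · cos²(45°) = 2.93 · 0.5 = 1.465 mW/cm².
Transmitted fraction = 0.25.

I/I₀ ≈ 0.250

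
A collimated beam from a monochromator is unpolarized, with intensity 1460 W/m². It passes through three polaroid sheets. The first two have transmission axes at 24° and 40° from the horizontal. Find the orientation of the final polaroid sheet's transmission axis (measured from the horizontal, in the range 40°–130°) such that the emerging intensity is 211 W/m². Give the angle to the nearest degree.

θ ≈ 96°

Unpolarized light through the first polarizer → I₁ = ½ I₀, now polarized at 24°.
I₂ = I₁ cos²(40° − 24°) = 0.5 I₀ · cos²(16°) = 0.462 I₀.
Target fraction: 211 / 1460 W/m² = 0.1445 of I₀.
Need I₃/I₀ = 0.1445, so cos²(θ − 40°) = 0.1445 / 0.462 = 0.3128.
θ − 40° = arccos(√0.3128) = 56.0°, giving θ ≈ 40 + 56.0 = 96.0°.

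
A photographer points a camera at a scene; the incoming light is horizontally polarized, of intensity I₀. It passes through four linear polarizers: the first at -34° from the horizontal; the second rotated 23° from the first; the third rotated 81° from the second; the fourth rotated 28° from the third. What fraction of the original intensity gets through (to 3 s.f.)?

By Malus's law, I₁ = I₀ cos²(-34° − 0°) = I₀ cos²(34°) = 0.6873 I₀.
I₂ = I₁ cos²(23°) = 0.6873 · 0.8473 I₀ = 0.5824 I₀.
I₃ = I₂ cos²(81°) = 0.5824 · 0.02447 I₀ = 0.01425 I₀.
I₄ = I₃ cos²(28°) = 0.01425 · 0.7796 I₀ = 0.01111 I₀.
Transmitted fraction = 0.01111.

≈ 0.0111 I₀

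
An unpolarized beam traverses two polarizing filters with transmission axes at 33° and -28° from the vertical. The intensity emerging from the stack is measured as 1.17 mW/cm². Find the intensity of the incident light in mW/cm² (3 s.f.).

I₀ ≈ 9.96 mW/cm²

Unpolarized light through the first polarizer → I₁ = ½ I₀, now polarized at 33°.
I₂ = I₁ cos²(-28° − 33°) = 0.5 I₀ · cos²(61°) = 0.1175 I₀.
So 1.17 mW/cm² = 0.1175 I₀, giving I₀ = 1.17/0.1175 = 9.956 mW/cm².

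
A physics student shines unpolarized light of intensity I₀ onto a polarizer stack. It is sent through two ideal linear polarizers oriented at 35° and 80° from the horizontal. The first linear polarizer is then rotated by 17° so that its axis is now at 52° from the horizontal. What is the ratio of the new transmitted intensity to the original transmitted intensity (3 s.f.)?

I_new/I_old ≈ 1.56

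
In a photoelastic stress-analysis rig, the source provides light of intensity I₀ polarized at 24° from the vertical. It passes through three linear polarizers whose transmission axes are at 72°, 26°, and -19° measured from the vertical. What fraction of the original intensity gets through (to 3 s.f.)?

≈ 0.108 I₀

By Malus's law, I₁ = I₀ cos²(72° − 24°) = I₀ cos²(48°) = 0.4477 I₀.
I₂ = I₁ cos²(26° − 72°) = 0.4477 I₀ · cos²(46°) = 0.2161 I₀.
I₃ = I₂ cos²(-19° − 26°) = 0.2161 I₀ · cos²(45°) = 0.108 I₀.
Transmitted fraction = 0.108.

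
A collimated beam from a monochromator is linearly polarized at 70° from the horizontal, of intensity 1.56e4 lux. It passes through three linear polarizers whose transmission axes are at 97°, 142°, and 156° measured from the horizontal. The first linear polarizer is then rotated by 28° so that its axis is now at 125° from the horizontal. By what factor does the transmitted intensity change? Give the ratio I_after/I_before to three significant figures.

I_new/I_old ≈ 0.758

Before rotation:
I₁ = I₀ cos²(97° − 70°) = I₀ cos²(27°) = 0.7939 I₀.
I₂ = I₁ cos²(142° − 97°) = 0.7939 I₀ · cos²(45°) = 0.3969 I₀.
I₃ = I₂ cos²(156° − 142°) = 0.3969 I₀ · cos²(14°) = 0.3737 I₀.
After rotation:
I₁ = I₀ cos²(125° − 70°) = I₀ cos²(55°) = 0.329 I₀.
I₂ = I₁ cos²(142° − 125°) = 0.329 I₀ · cos²(17°) = 0.3009 I₀.
I₃ = I₂ cos²(156° − 142°) = 0.3009 I₀ · cos²(14°) = 0.2833 I₀.
Ratio = 0.2833 / 0.3737 = 0.758.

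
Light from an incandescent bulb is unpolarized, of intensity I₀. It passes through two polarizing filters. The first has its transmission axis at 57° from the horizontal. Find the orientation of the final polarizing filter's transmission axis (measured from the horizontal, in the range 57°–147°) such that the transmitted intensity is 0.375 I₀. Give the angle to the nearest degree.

Unpolarized light through the first polarizer → I₁ = ½ I₀, now polarized at 57°.
Need I₂/I₀ = 0.375, so cos²(θ − 57°) = 0.375 / 0.5 = 0.75.
θ − 57° = arccos(√0.75) = 30.0°, giving θ ≈ 57 + 30.0 = 87.0°.

θ ≈ 87°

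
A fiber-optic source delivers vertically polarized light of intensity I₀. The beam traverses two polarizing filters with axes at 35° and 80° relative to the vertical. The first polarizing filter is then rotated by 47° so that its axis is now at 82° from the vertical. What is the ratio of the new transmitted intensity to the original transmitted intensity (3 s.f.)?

Before rotation:
By Malus's law, I₁ = I₀ cos²(35° − 0°) = I₀ cos²(35°) = 0.671 I₀.
I₂ = I₁ cos²(80° − 35°) = 0.671 I₀ · cos²(45°) = 0.3355 I₀.
After rotation:
I₁ = I₀ cos²(82° − 0°) = I₀ cos²(82°) = 0.01937 I₀.
I₂ = I₁ cos²(80° − 82°) = 0.01937 I₀ · cos²(2°) = 0.01935 I₀.
Ratio = 0.01935 / 0.3355 = 0.05766.

I_new/I_old ≈ 0.0577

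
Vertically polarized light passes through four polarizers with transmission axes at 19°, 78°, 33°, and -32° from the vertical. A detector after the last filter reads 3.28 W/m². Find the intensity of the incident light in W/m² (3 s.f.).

I₀ ≈ 155 W/m²

I₁ = I₀ cos²(19° − 0°) = I₀ cos²(19°) = 0.894 I₀.
I₂ = I₁ cos²(78° − 19°) = 0.894 I₀ · cos²(59°) = 0.2371 I₀.
I₃ = I₂ cos²(33° − 78°) = 0.2371 I₀ · cos²(45°) = 0.1186 I₀.
I₄ = I₃ cos²(-32° − 33°) = 0.1186 I₀ · cos²(65°) = 0.02118 I₀.
So 3.28 W/m² = 0.02118 I₀, giving I₀ = 3.28/0.02118 = 154.9 W/m².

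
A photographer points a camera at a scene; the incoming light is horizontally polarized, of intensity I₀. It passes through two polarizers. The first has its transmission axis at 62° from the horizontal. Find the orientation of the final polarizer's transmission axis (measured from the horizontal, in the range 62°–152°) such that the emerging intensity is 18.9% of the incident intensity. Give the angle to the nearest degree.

I₁ = I₀ cos²(62° − 0°) = I₀ cos²(62°) = 0.2204 I₀.
Need I₂/I₀ = 0.189, so cos²(θ − 62°) = 0.189 / 0.2204 = 0.8575.
θ − 62° = arccos(√0.8575) = 22.2°, giving θ ≈ 62 + 22.2 = 84.2°.

θ ≈ 84°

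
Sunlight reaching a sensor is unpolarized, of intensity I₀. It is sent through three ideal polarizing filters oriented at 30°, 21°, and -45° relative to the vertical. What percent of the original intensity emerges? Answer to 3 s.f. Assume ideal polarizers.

≈ 8.07%

Unpolarized light through the first polarizer → I₁ = ½ I₀, now polarized at 30°.
I₂ = I₁ cos²(21° − 30°) = 0.5 I₀ · cos²(9°) = 0.4878 I₀.
I₃ = I₂ cos²(-45° − 21°) = 0.4878 I₀ · cos²(66°) = 0.08069 I₀.
That is 8.069% of the incident intensity.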